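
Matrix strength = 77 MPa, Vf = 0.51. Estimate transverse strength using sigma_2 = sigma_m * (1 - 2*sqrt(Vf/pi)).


factor = 1 - 2*sqrt(0.51/pi) = 0.1942
sigma_2 = 77 * 0.1942 = 14.95 MPa

14.95 MPa


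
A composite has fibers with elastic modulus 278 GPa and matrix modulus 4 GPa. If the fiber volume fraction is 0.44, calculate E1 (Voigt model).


E1 = Ef*Vf + Em*(1-Vf) = 278*0.44 + 4*0.56 = 124.56 GPa

124.56 GPa


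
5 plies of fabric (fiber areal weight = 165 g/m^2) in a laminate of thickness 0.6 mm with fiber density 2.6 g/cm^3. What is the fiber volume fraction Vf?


Vf = n * FAW / (rho_f * h * 1000) = 5 * 165 / (2.6 * 0.6 * 1000) = 0.5288

0.5288


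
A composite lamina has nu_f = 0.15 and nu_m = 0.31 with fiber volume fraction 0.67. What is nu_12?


nu_12 = nu_f*Vf + nu_m*(1-Vf) = 0.15*0.67 + 0.31*0.33 = 0.2028

0.2028


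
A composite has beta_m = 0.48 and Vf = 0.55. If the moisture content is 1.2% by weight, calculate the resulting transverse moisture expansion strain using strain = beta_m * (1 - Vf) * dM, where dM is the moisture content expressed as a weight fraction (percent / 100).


dM = 1.2/100 = 0.012
strain = beta_m * (1-Vf) * dM = 0.48 * 0.45 * 0.012 = 0.002592

0.002592


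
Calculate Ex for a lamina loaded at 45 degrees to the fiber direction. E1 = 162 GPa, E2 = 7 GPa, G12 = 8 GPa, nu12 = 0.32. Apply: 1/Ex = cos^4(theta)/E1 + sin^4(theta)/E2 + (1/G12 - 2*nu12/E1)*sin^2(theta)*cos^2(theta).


cos^4(45) = 0.25, sin^4(45) = 0.25, sin^2(45)*cos^2(45) = 0.25
1/G12 - 2*nu12/E1 = 1/8 - 2*0.32/162 = 0.121049 GPa^-1
1/Ex = 0.25/162 + 0.25/7 + 0.121049*0.25 = 0.0675198 GPa^-1
Ex = 14.81 GPa

14.81 GPa


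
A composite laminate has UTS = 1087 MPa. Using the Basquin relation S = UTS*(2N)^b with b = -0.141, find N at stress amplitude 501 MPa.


N = 0.5 * (S/UTS)^(1/b) = 0.5 * (501/1087)^(1/-0.141) = 121.5423 cycles

121.5423 cycles


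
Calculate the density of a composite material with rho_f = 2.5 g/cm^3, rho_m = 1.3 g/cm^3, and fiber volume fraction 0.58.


rho_c = rho_f*Vf + rho_m*(1-Vf) = 2.5*0.58 + 1.3*0.42 = 1.996 g/cm^3

1.996 g/cm^3


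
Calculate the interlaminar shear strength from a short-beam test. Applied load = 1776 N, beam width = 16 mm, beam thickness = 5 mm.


ILSS = 3F/(4bh) = 3*1776/(4*16*5) = 16.65 MPa

16.65 MPa


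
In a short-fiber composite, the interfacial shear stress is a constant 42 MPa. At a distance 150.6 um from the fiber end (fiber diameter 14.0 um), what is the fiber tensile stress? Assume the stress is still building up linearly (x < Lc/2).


Force balance: sigma_f * (pi*d^2/4) = tau * (pi*d) * x  ->  sigma_f = 4 * tau * x / d
sigma_f = 4 * 42 * 150.6 / 14.0 = 1807.2 MPa

1807.2 MPa


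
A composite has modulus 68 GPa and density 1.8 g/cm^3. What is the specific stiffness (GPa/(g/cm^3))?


Specific stiffness = E/rho = 68/1.8 = 37.8 GPa/(g/cm^3)

37.8 GPa/(g/cm^3)


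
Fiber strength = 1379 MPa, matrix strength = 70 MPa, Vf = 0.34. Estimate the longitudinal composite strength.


sigma_1 = sigma_f*Vf + sigma_m*(1-Vf) = 1379*0.34 + 70*0.66 = 515.1 MPa

515.1 MPa


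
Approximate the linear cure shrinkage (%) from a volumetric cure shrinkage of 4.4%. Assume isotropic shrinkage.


Linear shrinkage ≈ vol_shrink/3 = 4.4/3 = 1.467%

1.467%


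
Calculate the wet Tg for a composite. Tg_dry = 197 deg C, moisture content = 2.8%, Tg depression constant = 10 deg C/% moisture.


Tg_wet = Tg_dry - k*moisture = 197 - 10*2.8 = 169.0 deg C

169.0 deg C


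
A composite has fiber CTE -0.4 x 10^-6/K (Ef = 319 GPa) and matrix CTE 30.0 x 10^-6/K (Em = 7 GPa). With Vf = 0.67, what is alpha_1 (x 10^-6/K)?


E1 = Ef*Vf + Em*(1-Vf) = 216.04
alpha_1 = (alpha_f*Ef*Vf + alpha_m*Em*(1-Vf))/E1 = -0.07 x 10^-6/K

-0.07 x 10^-6/K


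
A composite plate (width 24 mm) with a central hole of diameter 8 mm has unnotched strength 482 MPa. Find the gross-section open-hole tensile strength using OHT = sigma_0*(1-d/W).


OHT = sigma_0*(1-d/W) = 482*(1-8/24) = 321.3 MPa

321.3 MPa


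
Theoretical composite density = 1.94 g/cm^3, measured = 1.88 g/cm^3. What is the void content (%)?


Void% = (rho_theo - rho_actual)/rho_theo * 100 = (1.94 - 1.88)/1.94 * 100 = 3.09%

3.09%


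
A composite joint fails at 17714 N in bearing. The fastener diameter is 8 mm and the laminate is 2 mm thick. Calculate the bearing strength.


sigma_br = F/(d*h) = 17714/(8*2) = 1107.1 MPa

1107.1 MPa


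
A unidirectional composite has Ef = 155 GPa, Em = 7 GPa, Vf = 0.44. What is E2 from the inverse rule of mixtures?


1/E2 = Vf/Ef + (1-Vf)/Em = 0.44/155 + 0.56/7
E2 = 12.07 GPa

12.07 GPa


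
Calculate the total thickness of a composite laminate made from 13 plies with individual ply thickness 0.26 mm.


h = n * t_ply = 13 * 0.26 = 3.38 mm

3.38 mm


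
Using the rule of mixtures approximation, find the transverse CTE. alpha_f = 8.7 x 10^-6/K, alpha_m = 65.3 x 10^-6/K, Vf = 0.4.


alpha_2 = alpha_f*Vf + alpha_m*(1-Vf) = 8.7*0.4 + 65.3*0.6 = 42.7 x 10^-6/K

42.7 x 10^-6/K


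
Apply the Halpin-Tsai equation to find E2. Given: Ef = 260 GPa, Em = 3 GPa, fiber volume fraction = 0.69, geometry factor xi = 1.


eta = (Ef/Em - 1)/(Ef/Em + xi) = (86.6667 - 1)/(86.6667 + 1) = 0.9772
E2 = Em*(1+xi*eta*Vf)/(1-eta*Vf) = 15.42 GPa

15.42 GPa


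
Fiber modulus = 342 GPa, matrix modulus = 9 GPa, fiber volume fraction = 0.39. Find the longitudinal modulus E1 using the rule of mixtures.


E1 = Ef*Vf + Em*(1-Vf) = 342*0.39 + 9*0.61 = 138.87 GPa

138.87 GPa


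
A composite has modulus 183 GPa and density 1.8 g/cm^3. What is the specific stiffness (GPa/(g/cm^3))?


Specific stiffness = E/rho = 183/1.8 = 101.7 GPa/(g/cm^3)

101.7 GPa/(g/cm^3)


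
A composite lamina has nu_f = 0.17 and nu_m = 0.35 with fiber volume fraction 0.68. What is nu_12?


nu_12 = nu_f*Vf + nu_m*(1-Vf) = 0.17*0.68 + 0.35*0.32 = 0.2276

0.2276


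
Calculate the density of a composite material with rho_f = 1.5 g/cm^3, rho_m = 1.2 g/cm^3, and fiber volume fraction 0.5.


rho_c = rho_f*Vf + rho_m*(1-Vf) = 1.5*0.5 + 1.2*0.5 = 1.35 g/cm^3

1.35 g/cm^3


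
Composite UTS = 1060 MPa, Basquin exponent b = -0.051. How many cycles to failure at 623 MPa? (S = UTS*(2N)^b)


N = 0.5 * (S/UTS)^(1/b) = 0.5 * (623/1060)^(1/-0.051) = 16780.6811 cycles

16780.6811 cycles


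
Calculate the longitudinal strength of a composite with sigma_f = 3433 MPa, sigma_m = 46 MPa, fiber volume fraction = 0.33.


sigma_1 = sigma_f*Vf + sigma_m*(1-Vf) = 3433*0.33 + 46*0.67 = 1163.7 MPa

1163.7 MPa


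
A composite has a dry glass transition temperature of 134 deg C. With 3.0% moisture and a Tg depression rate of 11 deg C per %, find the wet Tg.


Tg_wet = Tg_dry - k*moisture = 134 - 11*3.0 = 101.0 deg C

101.0 deg C


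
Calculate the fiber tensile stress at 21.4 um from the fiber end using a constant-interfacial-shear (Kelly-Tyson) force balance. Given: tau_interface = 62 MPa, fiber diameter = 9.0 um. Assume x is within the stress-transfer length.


Force balance: sigma_f * (pi*d^2/4) = tau * (pi*d) * x  ->  sigma_f = 4 * tau * x / d
sigma_f = 4 * 62 * 21.4 / 9.0 = 589.7 MPa

589.7 MPa


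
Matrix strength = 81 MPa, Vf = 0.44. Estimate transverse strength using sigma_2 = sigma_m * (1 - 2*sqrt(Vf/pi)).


factor = 1 - 2*sqrt(0.44/pi) = 0.2515
sigma_2 = 81 * 0.2515 = 20.37 MPa

20.37 MPa


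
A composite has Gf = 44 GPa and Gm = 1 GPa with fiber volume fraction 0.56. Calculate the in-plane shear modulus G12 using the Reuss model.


1/G12 = Vf/Gf + (1-Vf)/Gm = 0.56/44 + 0.44/1
G12 = 2.21 GPa

2.21 GPa


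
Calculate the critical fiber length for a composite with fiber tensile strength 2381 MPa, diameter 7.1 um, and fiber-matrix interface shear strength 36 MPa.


Lc = sigma_f * d / (2 * tau_i) = 2381 * 7.1 / (2 * 36) = 234.8 um

234.8 um


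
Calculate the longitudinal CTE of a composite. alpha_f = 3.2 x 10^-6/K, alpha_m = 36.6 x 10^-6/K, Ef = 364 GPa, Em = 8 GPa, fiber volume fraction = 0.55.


E1 = Ef*Vf + Em*(1-Vf) = 203.8
alpha_1 = (alpha_f*Ef*Vf + alpha_m*Em*(1-Vf))/E1 = 3.79 x 10^-6/K

3.79 x 10^-6/K


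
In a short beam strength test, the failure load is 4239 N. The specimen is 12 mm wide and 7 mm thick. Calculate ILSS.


ILSS = 3F/(4bh) = 3*4239/(4*12*7) = 37.85 MPa

37.85 MPa


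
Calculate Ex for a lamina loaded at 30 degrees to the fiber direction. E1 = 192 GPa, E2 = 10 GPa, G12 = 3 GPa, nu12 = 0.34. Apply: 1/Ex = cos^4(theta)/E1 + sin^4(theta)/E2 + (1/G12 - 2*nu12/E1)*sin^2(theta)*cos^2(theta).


cos^4(30) = 0.5625, sin^4(30) = 0.0625, sin^2(30)*cos^2(30) = 0.1875
1/G12 - 2*nu12/E1 = 1/3 - 2*0.34/192 = 0.329792 GPa^-1
1/Ex = 0.5625/192 + 0.0625/10 + 0.329792*0.1875 = 0.0710156 GPa^-1
Ex = 14.08 GPa

14.08 GPa


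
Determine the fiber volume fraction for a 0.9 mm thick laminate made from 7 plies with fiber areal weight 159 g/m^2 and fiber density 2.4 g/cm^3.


Vf = n * FAW / (rho_f * h * 1000) = 7 * 159 / (2.4 * 0.9 * 1000) = 0.5153

0.5153


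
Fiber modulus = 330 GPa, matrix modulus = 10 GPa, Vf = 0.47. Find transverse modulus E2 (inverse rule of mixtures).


1/E2 = Vf/Ef + (1-Vf)/Em = 0.47/330 + 0.53/10
E2 = 18.37 GPa

18.37 GPa


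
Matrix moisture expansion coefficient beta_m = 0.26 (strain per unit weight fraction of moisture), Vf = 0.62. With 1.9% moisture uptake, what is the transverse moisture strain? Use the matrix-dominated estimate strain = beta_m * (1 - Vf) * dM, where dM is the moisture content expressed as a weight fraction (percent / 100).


dM = 1.9/100 = 0.019
strain = beta_m * (1-Vf) * dM = 0.26 * 0.38 * 0.019 = 0.0018772

0.0018772


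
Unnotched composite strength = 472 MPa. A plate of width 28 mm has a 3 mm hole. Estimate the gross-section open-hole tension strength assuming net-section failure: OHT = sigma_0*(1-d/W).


OHT = sigma_0*(1-d/W) = 472*(1-3/28) = 421.4 MPa

421.4 MPa


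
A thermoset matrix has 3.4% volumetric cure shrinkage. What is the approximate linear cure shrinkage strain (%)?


Linear shrinkage ≈ vol_shrink/3 = 3.4/3 = 1.133%

1.133%


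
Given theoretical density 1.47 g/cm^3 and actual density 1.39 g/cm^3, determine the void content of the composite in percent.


Void% = (rho_theo - rho_actual)/rho_theo * 100 = (1.47 - 1.39)/1.47 * 100 = 5.44%

5.44%


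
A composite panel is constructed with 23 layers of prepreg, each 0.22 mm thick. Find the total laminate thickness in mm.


h = n * t_ply = 23 * 0.22 = 5.06 mm

5.06 mm


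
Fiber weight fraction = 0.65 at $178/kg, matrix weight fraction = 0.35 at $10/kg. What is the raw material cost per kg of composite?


Cost = cost_f*Wf + cost_m*Wm = 178*0.65 + 10*0.35 = $119.2/kg

$119.2/kg


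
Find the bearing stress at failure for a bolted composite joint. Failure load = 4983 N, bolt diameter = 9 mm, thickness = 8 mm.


sigma_br = F/(d*h) = 4983/(9*8) = 69.2 MPa

69.2 MPa


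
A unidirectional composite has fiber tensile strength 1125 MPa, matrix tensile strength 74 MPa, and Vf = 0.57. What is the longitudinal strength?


sigma_1 = sigma_f*Vf + sigma_m*(1-Vf) = 1125*0.57 + 74*0.43 = 673.1 MPa

673.1 MPa


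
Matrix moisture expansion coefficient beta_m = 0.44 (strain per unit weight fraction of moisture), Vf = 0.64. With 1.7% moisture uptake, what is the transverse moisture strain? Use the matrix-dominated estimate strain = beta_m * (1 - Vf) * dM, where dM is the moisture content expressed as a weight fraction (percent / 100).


dM = 1.7/100 = 0.017
strain = beta_m * (1-Vf) * dM = 0.44 * 0.36 * 0.017 = 0.0026928

0.0026928


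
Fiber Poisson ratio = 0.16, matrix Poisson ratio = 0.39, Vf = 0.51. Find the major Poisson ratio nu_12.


nu_12 = nu_f*Vf + nu_m*(1-Vf) = 0.16*0.51 + 0.39*0.49 = 0.2727

0.2727


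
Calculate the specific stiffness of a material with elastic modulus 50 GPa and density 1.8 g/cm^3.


Specific stiffness = E/rho = 50/1.8 = 27.8 GPa/(g/cm^3)

27.8 GPa/(g/cm^3)


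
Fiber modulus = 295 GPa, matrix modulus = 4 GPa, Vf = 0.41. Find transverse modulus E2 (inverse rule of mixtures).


1/E2 = Vf/Ef + (1-Vf)/Em = 0.41/295 + 0.59/4
E2 = 6.72 GPa

6.72 GPa


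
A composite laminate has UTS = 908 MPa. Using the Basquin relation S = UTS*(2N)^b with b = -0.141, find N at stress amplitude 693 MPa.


N = 0.5 * (S/UTS)^(1/b) = 0.5 * (693/908)^(1/-0.141) = 3.3983 cycles

3.3983 cycles


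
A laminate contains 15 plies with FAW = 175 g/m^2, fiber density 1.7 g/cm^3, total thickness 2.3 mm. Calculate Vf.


Vf = n * FAW / (rho_f * h * 1000) = 15 * 175 / (1.7 * 2.3 * 1000) = 0.6714

0.6714


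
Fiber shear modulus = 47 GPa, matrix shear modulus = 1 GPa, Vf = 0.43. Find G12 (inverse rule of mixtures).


1/G12 = Vf/Gf + (1-Vf)/Gm = 0.43/47 + 0.57/1
G12 = 1.73 GPa

1.73 GPa


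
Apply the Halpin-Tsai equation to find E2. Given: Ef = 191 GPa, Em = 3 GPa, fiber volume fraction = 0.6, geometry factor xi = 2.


eta = (Ef/Em - 1)/(Ef/Em + xi) = (63.6667 - 1)/(63.6667 + 2) = 0.9543
E2 = Em*(1+xi*eta*Vf)/(1-eta*Vf) = 15.06 GPa

15.06 GPa


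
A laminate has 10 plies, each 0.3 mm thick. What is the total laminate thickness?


h = n * t_ply = 10 * 0.3 = 3.0 mm

3.0 mm


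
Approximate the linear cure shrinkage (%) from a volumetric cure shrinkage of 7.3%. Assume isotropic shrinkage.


Linear shrinkage ≈ vol_shrink/3 = 7.3/3 = 2.433%

2.433%


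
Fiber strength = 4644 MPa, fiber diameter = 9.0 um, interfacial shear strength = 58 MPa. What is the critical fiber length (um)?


Lc = sigma_f * d / (2 * tau_i) = 4644 * 9.0 / (2 * 58) = 360.3 um

360.3 um


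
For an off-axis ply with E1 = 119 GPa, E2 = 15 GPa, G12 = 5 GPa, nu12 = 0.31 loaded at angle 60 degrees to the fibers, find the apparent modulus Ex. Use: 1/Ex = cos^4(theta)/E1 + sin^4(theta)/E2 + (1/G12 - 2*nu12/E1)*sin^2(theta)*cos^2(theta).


cos^4(60) = 0.0625, sin^4(60) = 0.5625, sin^2(60)*cos^2(60) = 0.1875
1/G12 - 2*nu12/E1 = 1/5 - 2*0.31/119 = 0.19479 GPa^-1
1/Ex = 0.0625/119 + 0.5625/15 + 0.19479*0.1875 = 0.0745483 GPa^-1
Ex = 13.41 GPa

13.41 GPa


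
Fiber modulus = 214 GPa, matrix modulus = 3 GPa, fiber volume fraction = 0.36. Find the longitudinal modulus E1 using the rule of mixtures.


E1 = Ef*Vf + Em*(1-Vf) = 214*0.36 + 3*0.64 = 78.96 GPa

78.96 GPa


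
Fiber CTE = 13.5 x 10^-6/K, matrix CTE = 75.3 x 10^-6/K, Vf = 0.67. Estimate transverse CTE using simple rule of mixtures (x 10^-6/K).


alpha_2 = alpha_f*Vf + alpha_m*(1-Vf) = 13.5*0.67 + 75.3*0.33 = 33.9 x 10^-6/K

33.9 x 10^-6/K


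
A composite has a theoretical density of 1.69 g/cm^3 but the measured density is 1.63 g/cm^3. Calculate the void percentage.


Void% = (rho_theo - rho_actual)/rho_theo * 100 = (1.69 - 1.63)/1.69 * 100 = 3.55%

3.55%


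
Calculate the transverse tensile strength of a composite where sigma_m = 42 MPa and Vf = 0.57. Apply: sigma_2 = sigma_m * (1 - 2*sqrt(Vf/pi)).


factor = 1 - 2*sqrt(0.57/pi) = 0.1481
sigma_2 = 42 * 0.1481 = 6.22 MPa

6.22 MPa


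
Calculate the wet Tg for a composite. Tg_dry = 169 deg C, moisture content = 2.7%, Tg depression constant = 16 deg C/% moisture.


Tg_wet = Tg_dry - k*moisture = 169 - 16*2.7 = 125.8 deg C

125.8 deg C


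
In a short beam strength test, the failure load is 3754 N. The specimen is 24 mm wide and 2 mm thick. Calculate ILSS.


ILSS = 3F/(4bh) = 3*3754/(4*24*2) = 58.66 MPa

58.66 MPa


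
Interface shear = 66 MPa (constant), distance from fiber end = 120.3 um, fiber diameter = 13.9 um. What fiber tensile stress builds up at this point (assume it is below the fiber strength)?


Force balance: sigma_f * (pi*d^2/4) = tau * (pi*d) * x  ->  sigma_f = 4 * tau * x / d
sigma_f = 4 * 66 * 120.3 / 13.9 = 2284.8 MPa

2284.8 MPa


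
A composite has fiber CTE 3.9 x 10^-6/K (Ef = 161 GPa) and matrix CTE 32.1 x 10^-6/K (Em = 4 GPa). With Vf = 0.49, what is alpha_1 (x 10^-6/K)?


E1 = Ef*Vf + Em*(1-Vf) = 80.93
alpha_1 = (alpha_f*Ef*Vf + alpha_m*Em*(1-Vf))/E1 = 4.61 x 10^-6/K

4.61 x 10^-6/K


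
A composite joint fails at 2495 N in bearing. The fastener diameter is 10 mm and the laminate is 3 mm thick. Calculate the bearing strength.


sigma_br = F/(d*h) = 2495/(10*3) = 83.2 MPa

83.2 MPa


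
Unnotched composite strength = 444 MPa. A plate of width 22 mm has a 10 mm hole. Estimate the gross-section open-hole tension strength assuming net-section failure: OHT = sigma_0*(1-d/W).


OHT = sigma_0*(1-d/W) = 444*(1-10/22) = 242.2 MPa

242.2 MPa


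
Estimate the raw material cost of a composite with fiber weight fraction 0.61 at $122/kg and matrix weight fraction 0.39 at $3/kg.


Cost = cost_f*Wf + cost_m*Wm = 122*0.61 + 3*0.39 = $75.59/kg

$75.59/kg


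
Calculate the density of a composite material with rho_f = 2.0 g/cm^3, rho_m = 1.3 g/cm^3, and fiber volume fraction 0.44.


rho_c = rho_f*Vf + rho_m*(1-Vf) = 2.0*0.44 + 1.3*0.56 = 1.608 g/cm^3

1.608 g/cm^3


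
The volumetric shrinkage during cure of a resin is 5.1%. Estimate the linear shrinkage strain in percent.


Linear shrinkage ≈ vol_shrink/3 = 5.1/3 = 1.7%

1.7%


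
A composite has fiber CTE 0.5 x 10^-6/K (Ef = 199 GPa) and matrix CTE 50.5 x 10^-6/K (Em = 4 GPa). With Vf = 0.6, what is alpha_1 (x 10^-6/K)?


E1 = Ef*Vf + Em*(1-Vf) = 121.0
alpha_1 = (alpha_f*Ef*Vf + alpha_m*Em*(1-Vf))/E1 = 1.16 x 10^-6/K

1.16 x 10^-6/K


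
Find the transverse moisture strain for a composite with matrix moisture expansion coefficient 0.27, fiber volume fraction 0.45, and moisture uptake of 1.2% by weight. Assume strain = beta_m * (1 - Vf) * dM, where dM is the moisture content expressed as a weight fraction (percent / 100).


dM = 1.2/100 = 0.012
strain = beta_m * (1-Vf) * dM = 0.27 * 0.55 * 0.012 = 0.001782

0.001782


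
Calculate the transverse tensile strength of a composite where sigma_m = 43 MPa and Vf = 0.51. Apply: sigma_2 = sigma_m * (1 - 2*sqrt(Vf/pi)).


factor = 1 - 2*sqrt(0.51/pi) = 0.1942
sigma_2 = 43 * 0.1942 = 8.35 MPa

8.35 MPa


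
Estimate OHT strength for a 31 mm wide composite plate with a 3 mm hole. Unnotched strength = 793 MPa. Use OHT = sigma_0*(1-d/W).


OHT = sigma_0*(1-d/W) = 793*(1-3/31) = 716.3 MPa

716.3 MPa


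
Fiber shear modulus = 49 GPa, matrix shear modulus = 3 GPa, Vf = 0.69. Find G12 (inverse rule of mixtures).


1/G12 = Vf/Gf + (1-Vf)/Gm = 0.69/49 + 0.31/3
G12 = 8.52 GPa

8.52 GPa


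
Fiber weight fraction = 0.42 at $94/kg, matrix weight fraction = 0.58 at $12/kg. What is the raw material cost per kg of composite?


Cost = cost_f*Wf + cost_m*Wm = 94*0.42 + 12*0.58 = $46.44/kg

$46.44/kg


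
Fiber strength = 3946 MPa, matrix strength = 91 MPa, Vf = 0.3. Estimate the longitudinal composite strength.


sigma_1 = sigma_f*Vf + sigma_m*(1-Vf) = 3946*0.3 + 91*0.7 = 1247.5 MPa

1247.5 MPa


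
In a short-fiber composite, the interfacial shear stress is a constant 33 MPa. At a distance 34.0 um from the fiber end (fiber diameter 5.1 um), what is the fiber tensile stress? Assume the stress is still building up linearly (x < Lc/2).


Force balance: sigma_f * (pi*d^2/4) = tau * (pi*d) * x  ->  sigma_f = 4 * tau * x / d
sigma_f = 4 * 33 * 34.0 / 5.1 = 880.0 MPa

880.0 MPa


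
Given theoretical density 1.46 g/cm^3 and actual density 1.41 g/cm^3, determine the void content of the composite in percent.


Void% = (rho_theo - rho_actual)/rho_theo * 100 = (1.46 - 1.41)/1.46 * 100 = 3.42%

3.42%


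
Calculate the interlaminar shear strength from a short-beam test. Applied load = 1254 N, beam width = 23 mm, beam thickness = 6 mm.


ILSS = 3F/(4bh) = 3*1254/(4*23*6) = 6.82 MPa

6.82 MPa


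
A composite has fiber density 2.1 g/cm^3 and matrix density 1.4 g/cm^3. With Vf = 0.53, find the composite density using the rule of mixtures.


rho_c = rho_f*Vf + rho_m*(1-Vf) = 2.1*0.53 + 1.4*0.47 = 1.771 g/cm^3

1.771 g/cm^3


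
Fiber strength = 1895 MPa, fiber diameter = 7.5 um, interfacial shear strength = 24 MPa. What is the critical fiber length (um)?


Lc = sigma_f * d / (2 * tau_i) = 1895 * 7.5 / (2 * 24) = 296.1 um

296.1 um


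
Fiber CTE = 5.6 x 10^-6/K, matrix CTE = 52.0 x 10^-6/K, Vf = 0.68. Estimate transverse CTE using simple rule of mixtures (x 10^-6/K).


alpha_2 = alpha_f*Vf + alpha_m*(1-Vf) = 5.6*0.68 + 52.0*0.32 = 20.4 x 10^-6/K

20.4 x 10^-6/K


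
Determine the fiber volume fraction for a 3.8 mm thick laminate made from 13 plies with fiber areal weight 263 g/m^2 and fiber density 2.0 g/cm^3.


Vf = n * FAW / (rho_f * h * 1000) = 13 * 263 / (2.0 * 3.8 * 1000) = 0.4499

0.4499


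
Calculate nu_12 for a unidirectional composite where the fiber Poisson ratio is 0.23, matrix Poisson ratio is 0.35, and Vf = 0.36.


nu_12 = nu_f*Vf + nu_m*(1-Vf) = 0.23*0.36 + 0.35*0.64 = 0.3068

0.3068


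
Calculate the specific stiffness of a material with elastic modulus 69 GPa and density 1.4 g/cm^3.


Specific stiffness = E/rho = 69/1.4 = 49.3 GPa/(g/cm^3)

49.3 GPa/(g/cm^3)


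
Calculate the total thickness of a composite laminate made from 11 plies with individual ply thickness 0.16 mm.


h = n * t_ply = 11 * 0.16 = 1.76 mm

1.76 mm


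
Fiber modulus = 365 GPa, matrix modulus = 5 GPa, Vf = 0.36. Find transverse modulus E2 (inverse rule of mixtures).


1/E2 = Vf/Ef + (1-Vf)/Em = 0.36/365 + 0.64/5
E2 = 7.75 GPa

7.75 GPa


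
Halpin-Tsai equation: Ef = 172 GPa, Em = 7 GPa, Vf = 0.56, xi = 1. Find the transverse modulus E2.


eta = (Ef/Em - 1)/(Ef/Em + xi) = (24.5714 - 1)/(24.5714 + 1) = 0.9218
E2 = Em*(1+xi*eta*Vf)/(1-eta*Vf) = 21.94 GPa

21.94 GPa


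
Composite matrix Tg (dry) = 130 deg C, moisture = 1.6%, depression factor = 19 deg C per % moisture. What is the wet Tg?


Tg_wet = Tg_dry - k*moisture = 130 - 19*1.6 = 99.6 deg C

99.6 deg C


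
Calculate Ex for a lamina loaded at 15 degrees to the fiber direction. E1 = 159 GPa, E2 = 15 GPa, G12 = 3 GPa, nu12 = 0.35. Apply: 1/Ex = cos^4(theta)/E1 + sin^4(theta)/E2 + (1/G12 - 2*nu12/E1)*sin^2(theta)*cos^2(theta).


cos^4(15) = 0.870513, sin^4(15) = 0.004487, sin^2(15)*cos^2(15) = 0.0625
1/G12 - 2*nu12/E1 = 1/3 - 2*0.35/159 = 0.328931 GPa^-1
1/Ex = 0.870513/159 + 0.004487/15 + 0.328931*0.0625 = 0.0263323 GPa^-1
Ex = 37.98 GPa

37.98 GPa


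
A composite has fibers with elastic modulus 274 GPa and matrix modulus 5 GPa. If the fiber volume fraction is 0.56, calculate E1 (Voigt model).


E1 = Ef*Vf + Em*(1-Vf) = 274*0.56 + 5*0.44 = 155.64 GPa

155.64 GPa


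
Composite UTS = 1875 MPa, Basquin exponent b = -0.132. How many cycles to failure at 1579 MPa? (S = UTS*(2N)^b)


N = 0.5 * (S/UTS)^(1/b) = 0.5 * (1579/1875)^(1/-0.132) = 1.8377 cycles

1.8377 cycles


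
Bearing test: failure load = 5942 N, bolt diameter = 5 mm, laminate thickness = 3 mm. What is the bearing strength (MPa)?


sigma_br = F/(d*h) = 5942/(5*3) = 396.1 MPa

396.1 MPa


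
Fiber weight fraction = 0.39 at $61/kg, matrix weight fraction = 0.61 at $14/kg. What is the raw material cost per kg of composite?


Cost = cost_f*Wf + cost_m*Wm = 61*0.39 + 14*0.61 = $32.33/kg

$32.33/kg


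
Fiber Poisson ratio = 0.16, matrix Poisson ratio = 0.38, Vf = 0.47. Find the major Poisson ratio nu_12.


nu_12 = nu_f*Vf + nu_m*(1-Vf) = 0.16*0.47 + 0.38*0.53 = 0.2766

0.2766


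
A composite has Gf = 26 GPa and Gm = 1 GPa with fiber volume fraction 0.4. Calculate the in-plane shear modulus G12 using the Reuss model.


1/G12 = Vf/Gf + (1-Vf)/Gm = 0.4/26 + 0.6/1
G12 = 1.63 GPa

1.63 GPa


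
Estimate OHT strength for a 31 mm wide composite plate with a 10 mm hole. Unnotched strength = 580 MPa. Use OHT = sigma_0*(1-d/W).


OHT = sigma_0*(1-d/W) = 580*(1-10/31) = 392.9 MPa

392.9 MPa


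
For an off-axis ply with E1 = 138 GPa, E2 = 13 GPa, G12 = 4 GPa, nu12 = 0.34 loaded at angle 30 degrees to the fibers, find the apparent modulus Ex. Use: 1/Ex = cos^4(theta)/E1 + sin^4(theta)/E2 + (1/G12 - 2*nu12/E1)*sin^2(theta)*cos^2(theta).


cos^4(30) = 0.5625, sin^4(30) = 0.0625, sin^2(30)*cos^2(30) = 0.1875
1/G12 - 2*nu12/E1 = 1/4 - 2*0.34/138 = 0.245072 GPa^-1
1/Ex = 0.5625/138 + 0.0625/13 + 0.245072*0.1875 = 0.0548349 GPa^-1
Ex = 18.24 GPa

18.24 GPa


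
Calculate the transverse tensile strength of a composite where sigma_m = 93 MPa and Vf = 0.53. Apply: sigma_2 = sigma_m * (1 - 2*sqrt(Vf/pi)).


factor = 1 - 2*sqrt(0.53/pi) = 0.1785
sigma_2 = 93 * 0.1785 = 16.6 MPa

16.6 MPa


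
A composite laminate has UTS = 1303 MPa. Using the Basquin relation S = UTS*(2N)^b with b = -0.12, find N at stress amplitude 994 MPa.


N = 0.5 * (S/UTS)^(1/b) = 0.5 * (994/1303)^(1/-0.12) = 4.7711 cycles

4.7711 cycles


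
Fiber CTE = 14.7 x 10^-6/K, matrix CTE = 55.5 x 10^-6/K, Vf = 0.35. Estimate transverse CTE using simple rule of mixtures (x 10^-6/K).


alpha_2 = alpha_f*Vf + alpha_m*(1-Vf) = 14.7*0.35 + 55.5*0.65 = 41.2 x 10^-6/K

41.2 x 10^-6/K


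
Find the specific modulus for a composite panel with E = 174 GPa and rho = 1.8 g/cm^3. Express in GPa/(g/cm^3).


Specific stiffness = E/rho = 174/1.8 = 96.7 GPa/(g/cm^3)

96.7 GPa/(g/cm^3)


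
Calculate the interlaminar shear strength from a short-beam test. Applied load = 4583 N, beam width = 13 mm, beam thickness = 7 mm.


ILSS = 3F/(4bh) = 3*4583/(4*13*7) = 37.77 MPa

37.77 MPa


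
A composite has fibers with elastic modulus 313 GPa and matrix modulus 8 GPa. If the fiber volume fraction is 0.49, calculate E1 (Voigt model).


E1 = Ef*Vf + Em*(1-Vf) = 313*0.49 + 8*0.51 = 157.45 GPa

157.45 GPa


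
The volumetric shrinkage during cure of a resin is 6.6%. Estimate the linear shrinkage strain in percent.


Linear shrinkage ≈ vol_shrink/3 = 6.6/3 = 2.2%

2.2%


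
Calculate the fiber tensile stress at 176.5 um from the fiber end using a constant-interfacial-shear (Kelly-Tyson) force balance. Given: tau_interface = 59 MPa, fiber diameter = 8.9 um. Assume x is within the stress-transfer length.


Force balance: sigma_f * (pi*d^2/4) = tau * (pi*d) * x  ->  sigma_f = 4 * tau * x / d
sigma_f = 4 * 59 * 176.5 / 8.9 = 4680.2 MPa

4680.2 MPa


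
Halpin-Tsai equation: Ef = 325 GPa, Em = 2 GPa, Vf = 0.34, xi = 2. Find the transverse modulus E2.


eta = (Ef/Em - 1)/(Ef/Em + xi) = (162.5 - 1)/(162.5 + 2) = 0.9818
E2 = Em*(1+xi*eta*Vf)/(1-eta*Vf) = 5.01 GPa

5.01 GPa


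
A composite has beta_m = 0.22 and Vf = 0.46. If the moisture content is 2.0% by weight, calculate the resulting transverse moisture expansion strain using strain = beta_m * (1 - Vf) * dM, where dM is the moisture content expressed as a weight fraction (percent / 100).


dM = 2.0/100 = 0.02
strain = beta_m * (1-Vf) * dM = 0.22 * 0.54 * 0.02 = 0.002376

0.002376


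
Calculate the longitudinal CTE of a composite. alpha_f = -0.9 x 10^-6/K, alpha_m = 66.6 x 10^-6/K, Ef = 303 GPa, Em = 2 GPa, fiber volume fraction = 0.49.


E1 = Ef*Vf + Em*(1-Vf) = 149.49
alpha_1 = (alpha_f*Ef*Vf + alpha_m*Em*(1-Vf))/E1 = -0.44 x 10^-6/K

-0.44 x 10^-6/K


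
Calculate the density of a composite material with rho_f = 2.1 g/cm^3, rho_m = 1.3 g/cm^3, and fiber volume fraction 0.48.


rho_c = rho_f*Vf + rho_m*(1-Vf) = 2.1*0.48 + 1.3*0.52 = 1.684 g/cm^3

1.684 g/cm^3


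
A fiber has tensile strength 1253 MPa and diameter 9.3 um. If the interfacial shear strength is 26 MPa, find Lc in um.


Lc = sigma_f * d / (2 * tau_i) = 1253 * 9.3 / (2 * 26) = 224.1 um

224.1 um


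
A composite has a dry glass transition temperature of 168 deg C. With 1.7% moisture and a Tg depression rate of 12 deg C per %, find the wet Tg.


Tg_wet = Tg_dry - k*moisture = 168 - 12*1.7 = 147.6 deg C

147.6 deg C


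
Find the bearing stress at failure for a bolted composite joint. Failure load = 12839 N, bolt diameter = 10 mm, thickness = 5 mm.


sigma_br = F/(d*h) = 12839/(10*5) = 256.8 MPa

256.8 MPa


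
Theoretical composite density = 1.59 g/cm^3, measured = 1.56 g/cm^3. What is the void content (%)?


Void% = (rho_theo - rho_actual)/rho_theo * 100 = (1.59 - 1.56)/1.59 * 100 = 1.89%

1.89%


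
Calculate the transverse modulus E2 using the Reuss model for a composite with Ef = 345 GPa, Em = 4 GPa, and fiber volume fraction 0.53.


1/E2 = Vf/Ef + (1-Vf)/Em = 0.53/345 + 0.47/4
E2 = 8.4 GPa

8.4 GPa


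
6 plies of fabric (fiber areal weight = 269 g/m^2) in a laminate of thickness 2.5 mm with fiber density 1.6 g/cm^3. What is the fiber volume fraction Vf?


Vf = n * FAW / (rho_f * h * 1000) = 6 * 269 / (1.6 * 2.5 * 1000) = 0.4035

0.4035


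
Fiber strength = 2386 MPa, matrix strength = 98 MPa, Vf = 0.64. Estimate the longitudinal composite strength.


sigma_1 = sigma_f*Vf + sigma_m*(1-Vf) = 2386*0.64 + 98*0.36 = 1562.3 MPa

1562.3 MPa


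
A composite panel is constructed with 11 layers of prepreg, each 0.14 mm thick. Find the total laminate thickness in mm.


h = n * t_ply = 11 * 0.14 = 1.54 mm

1.54 mm


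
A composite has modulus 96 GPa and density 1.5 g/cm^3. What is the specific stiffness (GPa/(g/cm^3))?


Specific stiffness = E/rho = 96/1.5 = 64.0 GPa/(g/cm^3)

64.0 GPa/(g/cm^3)


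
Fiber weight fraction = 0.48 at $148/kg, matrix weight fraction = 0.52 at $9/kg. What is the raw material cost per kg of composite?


Cost = cost_f*Wf + cost_m*Wm = 148*0.48 + 9*0.52 = $75.72/kg

$75.72/kg


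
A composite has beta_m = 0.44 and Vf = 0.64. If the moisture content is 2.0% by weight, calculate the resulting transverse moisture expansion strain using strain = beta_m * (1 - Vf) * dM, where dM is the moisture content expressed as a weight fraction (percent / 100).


dM = 2.0/100 = 0.02
strain = beta_m * (1-Vf) * dM = 0.44 * 0.36 * 0.02 = 0.003168

0.003168


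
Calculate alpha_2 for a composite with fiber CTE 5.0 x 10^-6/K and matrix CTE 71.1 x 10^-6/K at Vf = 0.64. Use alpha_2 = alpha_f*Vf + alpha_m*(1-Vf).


alpha_2 = alpha_f*Vf + alpha_m*(1-Vf) = 5.0*0.64 + 71.1*0.36 = 28.8 x 10^-6/K

28.8 x 10^-6/K


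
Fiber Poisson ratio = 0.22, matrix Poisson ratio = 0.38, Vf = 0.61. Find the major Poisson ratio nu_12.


nu_12 = nu_f*Vf + nu_m*(1-Vf) = 0.22*0.61 + 0.38*0.39 = 0.2824

0.2824


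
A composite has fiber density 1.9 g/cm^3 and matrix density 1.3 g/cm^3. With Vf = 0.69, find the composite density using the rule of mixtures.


rho_c = rho_f*Vf + rho_m*(1-Vf) = 1.9*0.69 + 1.3*0.31 = 1.714 g/cm^3

1.714 g/cm^3


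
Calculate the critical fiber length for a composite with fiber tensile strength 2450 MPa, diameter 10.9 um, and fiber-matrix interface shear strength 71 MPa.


Lc = sigma_f * d / (2 * tau_i) = 2450 * 10.9 / (2 * 71) = 188.1 um

188.1 um


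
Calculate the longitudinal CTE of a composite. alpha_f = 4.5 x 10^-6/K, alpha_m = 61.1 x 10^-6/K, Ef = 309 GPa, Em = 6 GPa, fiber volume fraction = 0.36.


E1 = Ef*Vf + Em*(1-Vf) = 115.08
alpha_1 = (alpha_f*Ef*Vf + alpha_m*Em*(1-Vf))/E1 = 6.39 x 10^-6/K

6.39 x 10^-6/K


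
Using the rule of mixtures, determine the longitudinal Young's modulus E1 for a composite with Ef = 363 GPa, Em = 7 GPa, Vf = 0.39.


E1 = Ef*Vf + Em*(1-Vf) = 363*0.39 + 7*0.61 = 145.84 GPa

145.84 GPa


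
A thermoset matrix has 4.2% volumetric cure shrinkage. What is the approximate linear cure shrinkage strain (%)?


Linear shrinkage ≈ vol_shrink/3 = 4.2/3 = 1.4%

1.4%


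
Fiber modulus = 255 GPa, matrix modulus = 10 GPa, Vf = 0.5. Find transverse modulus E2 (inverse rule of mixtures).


1/E2 = Vf/Ef + (1-Vf)/Em = 0.5/255 + 0.5/10
E2 = 19.25 GPa

19.25 GPa


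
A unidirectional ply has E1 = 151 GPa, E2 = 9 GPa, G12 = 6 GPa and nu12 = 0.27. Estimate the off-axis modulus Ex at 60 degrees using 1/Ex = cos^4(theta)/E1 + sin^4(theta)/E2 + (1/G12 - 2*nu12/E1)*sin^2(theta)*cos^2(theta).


cos^4(60) = 0.0625, sin^4(60) = 0.5625, sin^2(60)*cos^2(60) = 0.1875
1/G12 - 2*nu12/E1 = 1/6 - 2*0.27/151 = 0.163091 GPa^-1
1/Ex = 0.0625/151 + 0.5625/9 + 0.163091*0.1875 = 0.0934934 GPa^-1
Ex = 10.7 GPa

10.7 GPa


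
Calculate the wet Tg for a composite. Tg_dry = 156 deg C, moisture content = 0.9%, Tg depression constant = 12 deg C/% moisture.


Tg_wet = Tg_dry - k*moisture = 156 - 12*0.9 = 145.2 deg C

145.2 deg C


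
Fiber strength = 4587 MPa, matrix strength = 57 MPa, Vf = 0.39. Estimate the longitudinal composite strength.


sigma_1 = sigma_f*Vf + sigma_m*(1-Vf) = 4587*0.39 + 57*0.61 = 1823.7 MPa

1823.7 MPa


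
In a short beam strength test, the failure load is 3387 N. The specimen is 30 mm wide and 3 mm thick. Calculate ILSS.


ILSS = 3F/(4bh) = 3*3387/(4*30*3) = 28.23 MPa

28.23 MPa


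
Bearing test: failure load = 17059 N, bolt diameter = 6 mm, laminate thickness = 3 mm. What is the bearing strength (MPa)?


sigma_br = F/(d*h) = 17059/(6*3) = 947.7 MPa

947.7 MPa


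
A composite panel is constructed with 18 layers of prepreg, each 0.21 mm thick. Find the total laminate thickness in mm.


h = n * t_ply = 18 * 0.21 = 3.78 mm

3.78 mm


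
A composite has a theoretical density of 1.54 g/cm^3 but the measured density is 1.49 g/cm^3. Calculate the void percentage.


Void% = (rho_theo - rho_actual)/rho_theo * 100 = (1.54 - 1.49)/1.54 * 100 = 3.25%

3.25%


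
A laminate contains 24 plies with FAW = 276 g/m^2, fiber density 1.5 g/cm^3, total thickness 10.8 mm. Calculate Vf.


Vf = n * FAW / (rho_f * h * 1000) = 24 * 276 / (1.5 * 10.8 * 1000) = 0.4089

0.4089


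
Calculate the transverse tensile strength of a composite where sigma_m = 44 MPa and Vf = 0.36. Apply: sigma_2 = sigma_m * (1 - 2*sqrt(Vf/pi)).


factor = 1 - 2*sqrt(0.36/pi) = 0.323
sigma_2 = 44 * 0.323 = 14.21 MPa

14.21 MPa


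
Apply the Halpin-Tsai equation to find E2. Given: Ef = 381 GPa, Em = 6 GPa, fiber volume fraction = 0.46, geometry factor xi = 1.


eta = (Ef/Em - 1)/(Ef/Em + xi) = (63.5 - 1)/(63.5 + 1) = 0.969
E2 = Em*(1+xi*eta*Vf)/(1-eta*Vf) = 15.65 GPa

15.65 GPa


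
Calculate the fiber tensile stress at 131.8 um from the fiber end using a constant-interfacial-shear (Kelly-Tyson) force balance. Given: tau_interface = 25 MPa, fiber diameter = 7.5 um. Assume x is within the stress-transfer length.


Force balance: sigma_f * (pi*d^2/4) = tau * (pi*d) * x  ->  sigma_f = 4 * tau * x / d
sigma_f = 4 * 25 * 131.8 / 7.5 = 1757.3 MPa

1757.3 MPa


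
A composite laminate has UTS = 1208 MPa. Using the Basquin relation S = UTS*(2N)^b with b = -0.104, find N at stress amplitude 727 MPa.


N = 0.5 * (S/UTS)^(1/b) = 0.5 * (727/1208)^(1/-0.104) = 65.9895 cycles

65.9895 cycles


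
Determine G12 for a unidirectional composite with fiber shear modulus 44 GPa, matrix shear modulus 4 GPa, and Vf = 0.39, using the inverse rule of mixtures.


1/G12 = Vf/Gf + (1-Vf)/Gm = 0.39/44 + 0.61/4
G12 = 6.2 GPa

6.2 GPa


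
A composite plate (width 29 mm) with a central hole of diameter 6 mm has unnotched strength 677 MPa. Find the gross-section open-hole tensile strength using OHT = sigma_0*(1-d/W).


OHT = sigma_0*(1-d/W) = 677*(1-6/29) = 536.9 MPa

536.9 MPa


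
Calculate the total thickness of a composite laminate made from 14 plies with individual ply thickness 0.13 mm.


h = n * t_ply = 14 * 0.13 = 1.82 mm

1.82 mm


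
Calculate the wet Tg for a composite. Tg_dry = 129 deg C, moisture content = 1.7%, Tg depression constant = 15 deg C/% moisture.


Tg_wet = Tg_dry - k*moisture = 129 - 15*1.7 = 103.5 deg C

103.5 deg C


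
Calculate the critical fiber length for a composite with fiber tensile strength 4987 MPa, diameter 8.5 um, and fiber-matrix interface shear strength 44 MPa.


Lc = sigma_f * d / (2 * tau_i) = 4987 * 8.5 / (2 * 44) = 481.7 um

481.7 um


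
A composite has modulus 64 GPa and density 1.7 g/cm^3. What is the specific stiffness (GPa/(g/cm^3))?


Specific stiffness = E/rho = 64/1.7 = 37.6 GPa/(g/cm^3)

37.6 GPa/(g/cm^3)


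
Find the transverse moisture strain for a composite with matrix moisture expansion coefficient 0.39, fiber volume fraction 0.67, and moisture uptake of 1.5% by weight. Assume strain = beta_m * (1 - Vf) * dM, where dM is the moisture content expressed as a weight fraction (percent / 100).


dM = 1.5/100 = 0.015
strain = beta_m * (1-Vf) * dM = 0.39 * 0.33 * 0.015 = 0.0019305

0.0019305


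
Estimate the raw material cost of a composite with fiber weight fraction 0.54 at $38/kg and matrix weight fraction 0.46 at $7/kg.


Cost = cost_f*Wf + cost_m*Wm = 38*0.54 + 7*0.46 = $23.74/kg

$23.74/kg


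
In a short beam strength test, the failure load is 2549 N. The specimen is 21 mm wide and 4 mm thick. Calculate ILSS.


ILSS = 3F/(4bh) = 3*2549/(4*21*4) = 22.76 MPa

22.76 MPa


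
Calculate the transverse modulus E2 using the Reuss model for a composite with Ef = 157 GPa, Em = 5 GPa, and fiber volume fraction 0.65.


1/E2 = Vf/Ef + (1-Vf)/Em = 0.65/157 + 0.35/5
E2 = 13.49 GPa

13.49 GPa


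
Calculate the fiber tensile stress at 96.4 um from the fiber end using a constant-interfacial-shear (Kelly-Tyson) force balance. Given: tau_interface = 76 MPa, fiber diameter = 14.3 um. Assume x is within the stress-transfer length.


Force balance: sigma_f * (pi*d^2/4) = tau * (pi*d) * x  ->  sigma_f = 4 * tau * x / d
sigma_f = 4 * 76 * 96.4 / 14.3 = 2049.3 MPa

2049.3 MPa


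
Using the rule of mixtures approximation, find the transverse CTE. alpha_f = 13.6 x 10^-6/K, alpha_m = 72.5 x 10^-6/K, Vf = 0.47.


alpha_2 = alpha_f*Vf + alpha_m*(1-Vf) = 13.6*0.47 + 72.5*0.53 = 44.8 x 10^-6/K

44.8 x 10^-6/K


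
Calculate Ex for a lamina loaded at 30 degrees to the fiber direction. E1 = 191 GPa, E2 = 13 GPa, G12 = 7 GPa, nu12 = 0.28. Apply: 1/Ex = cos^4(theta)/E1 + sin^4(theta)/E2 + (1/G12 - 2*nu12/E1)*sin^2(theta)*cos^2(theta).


cos^4(30) = 0.5625, sin^4(30) = 0.0625, sin^2(30)*cos^2(30) = 0.1875
1/G12 - 2*nu12/E1 = 1/7 - 2*0.28/191 = 0.139925 GPa^-1
1/Ex = 0.5625/191 + 0.0625/13 + 0.139925*0.1875 = 0.0339887 GPa^-1
Ex = 29.42 GPa

29.42 GPa


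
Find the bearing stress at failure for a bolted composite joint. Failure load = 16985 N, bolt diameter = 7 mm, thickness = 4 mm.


sigma_br = F/(d*h) = 16985/(7*4) = 606.6 MPa

606.6 MPa


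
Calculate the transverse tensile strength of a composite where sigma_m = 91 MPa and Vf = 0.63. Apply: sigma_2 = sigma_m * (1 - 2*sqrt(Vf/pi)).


factor = 1 - 2*sqrt(0.63/pi) = 0.1044
sigma_2 = 91 * 0.1044 = 9.5 MPa

9.5 MPa


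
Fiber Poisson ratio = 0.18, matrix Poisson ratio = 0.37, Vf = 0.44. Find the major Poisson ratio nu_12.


nu_12 = nu_f*Vf + nu_m*(1-Vf) = 0.18*0.44 + 0.37*0.56 = 0.2864

0.2864


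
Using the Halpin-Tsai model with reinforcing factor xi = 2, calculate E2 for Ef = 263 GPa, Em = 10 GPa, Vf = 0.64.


eta = (Ef/Em - 1)/(Ef/Em + xi) = (26.3 - 1)/(26.3 + 2) = 0.894
E2 = Em*(1+xi*eta*Vf)/(1-eta*Vf) = 50.12 GPa

50.12 GPa


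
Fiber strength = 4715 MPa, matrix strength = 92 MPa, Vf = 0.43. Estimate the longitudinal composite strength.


sigma_1 = sigma_f*Vf + sigma_m*(1-Vf) = 4715*0.43 + 92*0.57 = 2079.9 MPa

2079.9 MPa


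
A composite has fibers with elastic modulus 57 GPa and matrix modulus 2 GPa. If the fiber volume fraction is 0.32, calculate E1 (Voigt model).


E1 = Ef*Vf + Em*(1-Vf) = 57*0.32 + 2*0.68 = 19.6 GPa

19.6 GPa


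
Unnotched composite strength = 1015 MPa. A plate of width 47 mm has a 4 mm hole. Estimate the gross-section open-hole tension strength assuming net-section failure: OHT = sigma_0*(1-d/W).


OHT = sigma_0*(1-d/W) = 1015*(1-4/47) = 928.6 MPa

928.6 MPa


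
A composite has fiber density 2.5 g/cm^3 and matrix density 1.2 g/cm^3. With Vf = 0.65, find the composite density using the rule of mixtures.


rho_c = rho_f*Vf + rho_m*(1-Vf) = 2.5*0.65 + 1.2*0.35 = 2.045 g/cm^3

2.045 g/cm^3


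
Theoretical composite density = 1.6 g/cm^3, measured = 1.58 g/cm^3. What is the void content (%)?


Void% = (rho_theo - rho_actual)/rho_theo * 100 = (1.6 - 1.58)/1.6 * 100 = 1.25%

1.25%
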